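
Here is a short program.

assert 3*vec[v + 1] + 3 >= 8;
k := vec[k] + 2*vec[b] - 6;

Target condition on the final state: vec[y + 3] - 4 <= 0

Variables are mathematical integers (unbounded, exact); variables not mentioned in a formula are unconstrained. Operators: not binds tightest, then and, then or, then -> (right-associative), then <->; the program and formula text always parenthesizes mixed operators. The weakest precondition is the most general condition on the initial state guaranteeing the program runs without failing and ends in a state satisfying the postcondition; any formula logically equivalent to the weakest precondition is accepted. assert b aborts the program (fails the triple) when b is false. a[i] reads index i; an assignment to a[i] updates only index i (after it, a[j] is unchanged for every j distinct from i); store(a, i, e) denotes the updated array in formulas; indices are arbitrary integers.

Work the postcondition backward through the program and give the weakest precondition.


Working backward. After the program, the postcondition vec[y + 3] - 4 <= 0 must hold; in canonical form it is vec[y + 3] <= 4.
Before k := vec[k] + 2*vec[b] - 6: vec[y + 3] <= 4
Before assert 3*vec[v + 1] + 3 >= 8: 3*vec[v + 1] >= 5 and vec[y + 3] <= 4
Answer: WP = 3*vec[v + 1] >= 5 and vec[y + 3] <= 4


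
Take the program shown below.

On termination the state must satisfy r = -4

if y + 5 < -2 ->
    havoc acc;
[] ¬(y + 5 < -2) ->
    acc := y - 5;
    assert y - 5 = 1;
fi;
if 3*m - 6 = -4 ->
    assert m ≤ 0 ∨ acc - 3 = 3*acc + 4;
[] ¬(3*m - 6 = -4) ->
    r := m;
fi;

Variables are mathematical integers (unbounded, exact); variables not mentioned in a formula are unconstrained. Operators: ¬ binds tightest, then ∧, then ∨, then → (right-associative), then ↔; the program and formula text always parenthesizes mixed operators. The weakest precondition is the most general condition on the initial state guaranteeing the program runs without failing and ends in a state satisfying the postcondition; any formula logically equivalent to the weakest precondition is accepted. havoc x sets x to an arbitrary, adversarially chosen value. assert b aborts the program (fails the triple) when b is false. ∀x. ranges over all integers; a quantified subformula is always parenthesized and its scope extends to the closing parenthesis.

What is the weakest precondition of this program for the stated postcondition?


Working backward. After the program, r = -4 must hold.
Then branch requires (m ≤ 0 ∨ 2*acc = -7) ∧ r = -4; else branch requires m = -4.
Before the if: (3*m = 2 → ((m ≤ 0 ∨ 2*acc = -7) ∧ r = -4)) ∧ ((¬(3*m = 2)) → m = -4)
Then branch requires ∀acc_1. ((3*m = 2 → ((m ≤ 0 ∨ 2*acc_1 = -7) ∧ r = -4)) ∧ ((¬(3*m = 2)) → m = -4)); else branch requires y = 6 ∧ (3*m = 2 → ((m ≤ 0 ∨ 2*y = 3) ∧ r = -4)) ∧ ((¬(3*m = 2)) → m = -4).
Before the if: (y < -7 → (∀acc_1. ((3*m = 2 → ((m ≤ 0 ∨ 2*acc_1 = -7) ∧ r = -4)) ∧ ((¬(3*m = 2)) → m = -4)))) ∧ ((¬(y < -7)) → (y = 6 ∧ (3*m = 2 → ((m ≤ 0 ∨ 2*y = 3) ∧ r = -4)) ∧ ((¬(3*m = 2)) → m = -4)))
Answer: WP = (y < -7 → (∀acc_1. ((3*m = 2 → ((m ≤ 0 ∨ 2*acc_1 = -7) ∧ r = -4)) ∧ ((¬(3*m = 2)) → m = -4)))) ∧ ((¬(y < -7)) → (y = 6 ∧ (3*m = 2 → ((m ≤ 0 ∨ 2*y = 3) ∧ r = -4)) ∧ ((¬(3*m = 2)) → m = -4)))


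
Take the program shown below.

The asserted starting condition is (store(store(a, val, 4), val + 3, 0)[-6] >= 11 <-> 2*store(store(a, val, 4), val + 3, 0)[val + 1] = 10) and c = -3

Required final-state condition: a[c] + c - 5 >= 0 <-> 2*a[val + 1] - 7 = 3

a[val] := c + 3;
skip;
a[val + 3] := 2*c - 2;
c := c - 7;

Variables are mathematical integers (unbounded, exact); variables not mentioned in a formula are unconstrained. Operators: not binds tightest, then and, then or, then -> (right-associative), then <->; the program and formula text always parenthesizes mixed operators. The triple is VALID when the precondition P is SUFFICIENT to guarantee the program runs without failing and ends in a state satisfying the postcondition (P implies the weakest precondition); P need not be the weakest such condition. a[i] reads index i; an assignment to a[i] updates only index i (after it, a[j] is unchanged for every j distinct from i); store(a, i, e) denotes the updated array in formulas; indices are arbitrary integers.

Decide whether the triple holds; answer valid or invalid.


Working backward. After the program, the postcondition a[c] + c - 5 >= 0 <-> 2*a[val + 1] - 7 = 3 must hold; in canonical form it is a[c] + c >= 5 <-> 2*a[val + 1] = 10.
Before c := c - 7: a[c - 7] + c >= 12 <-> 2*a[val + 1] = 10
Before a[val + 3] := 2*c - 2: store(a, val + 3, 2*c - 2)[c - 7] + c >= 12 <-> 2*store(a, val + 3, 2*c - 2)[val + 1] = 10
Before skip: store(a, val + 3, 2*c - 2)[c - 7] + c >= 12 <-> 2*store(a, val + 3, 2*c - 2)[val + 1] = 10
Before a[val] := c + 3: store(store(a, val, c + 3), val + 3, 2*c - 2)[c - 7] + c >= 12 <-> 2*store(store(a, val, c + 3), val + 3, 2*c - 2)[val + 1] = 10
The weakest precondition is store(store(a, val, c + 3), val + 3, 2*c - 2)[c - 7] + c >= 12 <-> 2*store(store(a, val, c + 3), val + 3, 2*c - 2)[val + 1] = 10.
Check whether (store(store(a, val, 4), val + 3, 0)[-6] >= 11 <-> 2*store(store(a, val, 4), val + 3, 0)[val + 1] = 10) and c = -3 implies it.
Countermodel: at the initial state a = {[-14] = 6, [-13] = 7, [-11] = 6, [-10] = 15, [-6] = -27727, elsewhere 6}, c = -3, val = -14, the precondition holds but the weakest precondition fails.
Answer: invalid


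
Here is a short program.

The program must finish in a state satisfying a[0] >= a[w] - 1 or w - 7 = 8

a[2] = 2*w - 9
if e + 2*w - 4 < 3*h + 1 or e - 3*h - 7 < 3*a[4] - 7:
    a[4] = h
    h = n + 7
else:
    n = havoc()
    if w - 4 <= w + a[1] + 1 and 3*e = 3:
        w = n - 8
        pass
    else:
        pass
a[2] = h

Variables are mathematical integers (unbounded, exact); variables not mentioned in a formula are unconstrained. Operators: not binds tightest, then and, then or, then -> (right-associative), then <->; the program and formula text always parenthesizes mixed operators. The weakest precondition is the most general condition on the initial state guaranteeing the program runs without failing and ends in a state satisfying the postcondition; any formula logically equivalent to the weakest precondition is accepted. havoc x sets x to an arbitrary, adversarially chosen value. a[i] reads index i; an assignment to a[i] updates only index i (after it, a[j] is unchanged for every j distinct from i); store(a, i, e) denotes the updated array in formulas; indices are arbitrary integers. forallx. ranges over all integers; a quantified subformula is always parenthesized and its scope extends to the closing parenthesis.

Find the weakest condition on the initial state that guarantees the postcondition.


Working backward. After the program, the postcondition a[0] >= a[w] - 1 or w - 7 = 8 must hold; in canonical form it is a[0] >= a[w] - 1 or w = 15.
Before a[2] := h: a[0] >= store(a, 2, h)[w] - 1 or w = 15
Then branch requires a[0] >= store(store(a, 4, h), 2, n + 7)[w] - 1 or w = 15; else branch requires forall n_1. (((a[1] >= -5 and 3*e = 3) -> (a[0] >= store(a, 2, h)[n_1 - 8] - 1 or n_1 = 23)) and ((not (a[1] >= -5 and 3*e = 3)) -> (a[0] >= store(a, 2, h)[w] - 1 or w = 15))).
Before the if: ((e + 2*w < 3*h + 5 or e < 3*a[4] + 3*h) -> (a[0] >= store(store(a, 4, h), 2, n + 7)[w] - 1 or w = 15)) and ((not (e + 2*w < 3*h + 5 or e < 3*a[4] + 3*h)) -> (forall n_1. (((a[1] >= -5 and 3*e = 3) -> (a[0] >= store(a, 2, h)[n_1 - 8] - 1 or n_1 = 23)) and ((not (a[1] >= -5 and 3*e = 3)) -> (a[0] >= store(a, 2, h)[w] - 1 or w = 15)))))
Before a[2] := 2*w - 9: ((e + 2*w < 3*h + 5 or e < 3*a[4] + 3*h) -> (a[0] >= store(store(store(a, 2, 2*w - 9), 4, h), 2, n + 7)[w] - 1 or w = 15)) and ((not (e + 2*w < 3*h + 5 or e < 3*a[4] + 3*h)) -> (forall n_1. (((a[1] >= -5 and 3*e = 3) -> (a[0] >= store(store(a, 2, 2*w - 9), 2, h)[n_1 - 8] - 1 or n_1 = 23)) and ((not (a[1] >= -5 and 3*e = 3)) -> (a[0] >= store(store(a, 2, 2*w - 9), 2, h)[w] - 1 or w = 15)))))
Answer: WP = ((e + 2*w < 3*h + 5 or e < 3*a[4] + 3*h) -> (a[0] >= store(store(store(a, 2, 2*w - 9), 4, h), 2, n + 7)[w] - 1 or w = 15)) and ((not (e + 2*w < 3*h + 5 or e < 3*a[4] + 3*h)) -> (forall n_1. (((a[1] >= -5 and 3*e = 3) -> (a[0] >= store(store(a, 2, 2*w - 9), 2, h)[n_1 - 8] - 1 or n_1 = 23)) and ((not (a[1] >= -5 and 3*e = 3)) -> (a[0] >= store(store(a, 2, 2*w - 9), 2, h)[w] - 1 or w = 15)))))


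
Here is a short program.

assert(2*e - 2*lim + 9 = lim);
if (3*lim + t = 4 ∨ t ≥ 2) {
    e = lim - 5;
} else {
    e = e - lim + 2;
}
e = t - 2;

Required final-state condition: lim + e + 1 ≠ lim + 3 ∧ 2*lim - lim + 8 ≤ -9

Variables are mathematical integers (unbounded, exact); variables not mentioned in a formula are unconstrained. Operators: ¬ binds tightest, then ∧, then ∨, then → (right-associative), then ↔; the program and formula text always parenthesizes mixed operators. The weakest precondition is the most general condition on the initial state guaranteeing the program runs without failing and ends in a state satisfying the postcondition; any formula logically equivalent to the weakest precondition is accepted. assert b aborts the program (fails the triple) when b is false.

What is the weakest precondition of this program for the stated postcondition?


Working backward. After the program, the postcondition lim + e + 1 ≠ lim + 3 ∧ 2*lim - lim + 8 ≤ -9 must hold; in canonical form it is e ≠ 2 ∧ lim ≤ -17.
Before e := t - 2: t ≠ 4 ∧ lim ≤ -17
Then branch requires t ≠ 4 ∧ lim ≤ -17; else branch requires t ≠ 4 ∧ lim ≤ -17.
Before the if: ((3*lim + t = 4 ∨ t ≥ 2) → (t ≠ 4 ∧ lim ≤ -17)) ∧ ((¬(3*lim + t = 4 ∨ t ≥ 2)) → (t ≠ 4 ∧ lim ≤ -17))
Before assert 2*e - 2*lim + 9 = lim: 2*e = 3*lim - 9 ∧ ((3*lim + t = 4 ∨ t ≥ 2) → (t ≠ 4 ∧ lim ≤ -17)) ∧ ((¬(3*lim + t = 4 ∨ t ≥ 2)) → (t ≠ 4 ∧ lim ≤ -17))
Answer: WP = 2*e = 3*lim - 9 ∧ ((3*lim + t = 4 ∨ t ≥ 2) → (t ≠ 4 ∧ lim ≤ -17)) ∧ ((¬(3*lim + t = 4 ∨ t ≥ 2)) → (t ≠ 4 ∧ lim ≤ -17))


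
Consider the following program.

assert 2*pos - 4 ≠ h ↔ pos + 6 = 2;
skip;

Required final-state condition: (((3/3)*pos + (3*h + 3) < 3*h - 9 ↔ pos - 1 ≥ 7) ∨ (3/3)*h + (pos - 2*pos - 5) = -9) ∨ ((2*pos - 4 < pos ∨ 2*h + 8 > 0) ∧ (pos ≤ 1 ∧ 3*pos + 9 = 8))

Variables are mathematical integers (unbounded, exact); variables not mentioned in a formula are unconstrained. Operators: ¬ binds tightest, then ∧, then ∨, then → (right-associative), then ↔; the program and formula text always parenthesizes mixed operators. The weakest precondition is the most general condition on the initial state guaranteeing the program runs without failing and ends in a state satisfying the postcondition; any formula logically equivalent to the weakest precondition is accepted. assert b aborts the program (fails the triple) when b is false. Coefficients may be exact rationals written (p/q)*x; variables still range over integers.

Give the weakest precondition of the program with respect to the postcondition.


Working backward. After the program, the postcondition (((3/3)*pos + (3*h + 3) < 3*h - 9 ↔ pos - 1 ≥ 7) ∨ (3/3)*h + (pos - 2*pos - 5) = -9) ∨ ((2*pos - 4 < pos ∨ 2*h + 8 > 0) ∧ (pos ≤ 1 ∧ 3*pos + 9 = 8)) must hold; in canonical form it is (pos < -12 ↔ pos ≥ 8) ∨ h = pos - 4 ∨ ((pos < 4 ∨ 2*h > -8) ∧ pos ≤ 1 ∧ 3*pos = -1).
Before skip: (pos < -12 ↔ pos ≥ 8) ∨ h = pos - 4 ∨ ((pos < 4 ∨ 2*h > -8) ∧ pos ≤ 1 ∧ 3*pos = -1)
Before assert 2*pos - 4 ≠ h ↔ pos + 6 = 2: (2*pos ≠ h + 4 ↔ pos = -4) ∧ ((pos < -12 ↔ pos ≥ 8) ∨ h = pos - 4 ∨ ((pos < 4 ∨ 2*h > -8) ∧ pos ≤ 1 ∧ 3*pos = -1))
Answer: WP = (2*pos ≠ h + 4 ↔ pos = -4) ∧ ((pos < -12 ↔ pos ≥ 8) ∨ h = pos - 4 ∨ ((pos < 4 ∨ 2*h > -8) ∧ pos ≤ 1 ∧ 3*pos = -1))


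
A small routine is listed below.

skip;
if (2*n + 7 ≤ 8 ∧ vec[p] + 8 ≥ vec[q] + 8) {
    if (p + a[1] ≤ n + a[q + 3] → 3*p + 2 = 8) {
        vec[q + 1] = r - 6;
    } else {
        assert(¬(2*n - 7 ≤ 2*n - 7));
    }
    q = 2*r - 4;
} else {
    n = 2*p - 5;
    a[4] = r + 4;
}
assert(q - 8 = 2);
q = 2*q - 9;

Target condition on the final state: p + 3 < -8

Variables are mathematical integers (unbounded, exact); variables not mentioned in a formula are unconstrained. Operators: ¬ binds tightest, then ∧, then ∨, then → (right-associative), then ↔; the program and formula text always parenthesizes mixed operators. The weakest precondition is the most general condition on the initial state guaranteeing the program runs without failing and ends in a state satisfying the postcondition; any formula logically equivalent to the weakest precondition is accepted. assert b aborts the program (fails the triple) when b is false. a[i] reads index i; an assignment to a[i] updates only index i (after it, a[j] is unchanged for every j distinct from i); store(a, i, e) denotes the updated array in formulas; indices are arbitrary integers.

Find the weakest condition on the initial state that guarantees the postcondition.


Working backward. After the program, the postcondition p + 3 < -8 must hold; in canonical form it is p < -11.
Before q := 2*q - 9: p < -11
Before assert q - 8 = 2: q = 10 ∧ p < -11
Then branch requires ((a[1] + p ≤ a[q + 3] + n → 3*p = 6) → (2*r = 14 ∧ p < -11)) ∧ (a[1] + p ≤ a[q + 3] + n → 3*p = 6); else branch requires q = 10 ∧ p < -11.
Before the if: ((2*n ≤ 1 ∧ vec[p] ≥ vec[q]) → (((a[1] + p ≤ a[q + 3] + n → 3*p = 6) → (2*r = 14 ∧ p < -11)) ∧ (a[1] + p ≤ a[q + 3] + n → 3*p = 6))) ∧ ((¬(2*n ≤ 1 ∧ vec[p] ≥ vec[q])) → (q = 10 ∧ p < -11))
Before skip: ((2*n ≤ 1 ∧ vec[p] ≥ vec[q]) → (((a[1] + p ≤ a[q + 3] + n → 3*p = 6) → (2*r = 14 ∧ p < -11)) ∧ (a[1] + p ≤ a[q + 3] + n → 3*p = 6))) ∧ ((¬(2*n ≤ 1 ∧ vec[p] ≥ vec[q])) → (q = 10 ∧ p < -11))
Answer: WP = ((2*n ≤ 1 ∧ vec[p] ≥ vec[q]) → (((a[1] + p ≤ a[q + 3] + n → 3*p = 6) → (2*r = 14 ∧ p < -11)) ∧ (a[1] + p ≤ a[q + 3] + n → 3*p = 6))) ∧ ((¬(2*n ≤ 1 ∧ vec[p] ≥ vec[q])) → (q = 10 ∧ p < -11))


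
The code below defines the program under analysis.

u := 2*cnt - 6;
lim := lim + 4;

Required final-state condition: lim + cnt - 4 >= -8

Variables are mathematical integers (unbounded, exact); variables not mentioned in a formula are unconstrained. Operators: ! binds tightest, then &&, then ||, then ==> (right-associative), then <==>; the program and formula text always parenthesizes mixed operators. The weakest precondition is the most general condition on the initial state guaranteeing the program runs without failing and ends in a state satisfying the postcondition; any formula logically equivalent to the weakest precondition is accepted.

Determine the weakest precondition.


Working backward. After the program, the postcondition lim + cnt - 4 >= -8 must hold; in canonical form it is cnt + lim >= -4.
Before lim := lim + 4: cnt + lim >= -8
Before u := 2*cnt - 6: cnt + lim >= -8
Answer: WP = cnt + lim >= -8


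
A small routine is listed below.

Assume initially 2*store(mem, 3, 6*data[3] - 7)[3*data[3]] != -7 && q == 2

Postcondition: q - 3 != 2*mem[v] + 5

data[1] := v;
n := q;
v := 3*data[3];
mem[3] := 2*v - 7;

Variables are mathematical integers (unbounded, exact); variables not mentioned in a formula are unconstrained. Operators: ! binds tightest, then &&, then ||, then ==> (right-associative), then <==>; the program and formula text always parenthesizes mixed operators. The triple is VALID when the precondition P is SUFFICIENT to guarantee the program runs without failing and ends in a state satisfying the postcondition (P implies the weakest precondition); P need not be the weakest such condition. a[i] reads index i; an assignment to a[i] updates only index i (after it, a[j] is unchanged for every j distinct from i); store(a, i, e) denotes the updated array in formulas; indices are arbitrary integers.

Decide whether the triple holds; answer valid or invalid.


Working backward. After the program, the postcondition q - 3 != 2*mem[v] + 5 must hold; in canonical form it is q != 2*mem[v] + 8.
Before mem[3] := 2*v - 7: q != 2*store(mem, 3, 2*v - 7)[v] + 8
Before v := 3*data[3]: q != 2*store(mem, 3, 6*data[3] - 7)[3*data[3]] + 8
Before n := q: q != 2*store(mem, 3, 6*data[3] - 7)[3*data[3]] + 8
Before data[1] := v: q != 2*store(mem, 3, 6*data[3] - 7)[3*data[3]] + 8
The weakest precondition is q != 2*store(mem, 3, 6*data[3] - 7)[3*data[3]] + 8.
Check whether 2*store(mem, 3, 6*data[3] - 7)[3*data[3]] != -7 && q == 2 implies it.
Countermodel: at the initial state data = {[0] = 0, [3] = 0, elsewhere 0}, mem = {[0] = -3, [3] = 2, elsewhere 2}, q = 2, the precondition holds but the weakest precondition fails.
Answer: invalid


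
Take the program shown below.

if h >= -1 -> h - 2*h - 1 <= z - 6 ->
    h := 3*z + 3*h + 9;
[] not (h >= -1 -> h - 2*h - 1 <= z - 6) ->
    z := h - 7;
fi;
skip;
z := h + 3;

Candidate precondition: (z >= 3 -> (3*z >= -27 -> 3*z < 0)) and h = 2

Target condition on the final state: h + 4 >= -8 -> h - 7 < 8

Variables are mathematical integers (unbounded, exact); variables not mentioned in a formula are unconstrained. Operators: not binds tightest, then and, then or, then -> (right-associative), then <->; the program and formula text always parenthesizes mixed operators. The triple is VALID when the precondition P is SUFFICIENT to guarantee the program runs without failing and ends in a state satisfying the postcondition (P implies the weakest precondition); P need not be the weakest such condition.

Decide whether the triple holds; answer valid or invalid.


Working backward. After the program, the postcondition h + 4 >= -8 -> h - 7 < 8 must hold; in canonical form it is h >= -12 -> h < 15.
Before z := h + 3: h >= -12 -> h < 15
Before skip: h >= -12 -> h < 15
Then branch requires 3*h + 3*z >= -21 -> 3*h + 3*z < 6; else branch requires h >= -12 -> h < 15.
Before the if: ((h >= -1 -> h + z >= 5) -> (3*h + 3*z >= -21 -> 3*h + 3*z < 6)) and ((not (h >= -1 -> h + z >= 5)) -> (h >= -12 -> h < 15))
The weakest precondition is ((h >= -1 -> h + z >= 5) -> (3*h + 3*z >= -21 -> 3*h + 3*z < 6)) and ((not (h >= -1 -> h + z >= 5)) -> (h >= -12 -> h < 15)).
Check whether (z >= 3 -> (3*z >= -27 -> 3*z < 0)) and h = 2 implies it.
Every state satisfying the precondition satisfies the weakest precondition: the implication holds.
Answer: valid


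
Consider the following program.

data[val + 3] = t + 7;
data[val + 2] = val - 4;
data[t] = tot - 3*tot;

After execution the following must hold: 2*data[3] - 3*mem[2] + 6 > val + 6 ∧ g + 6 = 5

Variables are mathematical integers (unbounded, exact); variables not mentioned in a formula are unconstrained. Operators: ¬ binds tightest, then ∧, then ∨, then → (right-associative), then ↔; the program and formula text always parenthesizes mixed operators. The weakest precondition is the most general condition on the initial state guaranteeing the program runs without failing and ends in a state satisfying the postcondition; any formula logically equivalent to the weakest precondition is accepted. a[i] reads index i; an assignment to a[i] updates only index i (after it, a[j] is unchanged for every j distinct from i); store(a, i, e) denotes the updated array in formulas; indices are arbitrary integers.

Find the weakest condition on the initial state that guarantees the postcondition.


Working backward. After the program, the postcondition 2*data[3] - 3*mem[2] + 6 > val + 6 ∧ g + 6 = 5 must hold; in canonical form it is 2*data[3] > 3*mem[2] + val ∧ g = -1.
Before data[t] := tot - 3*tot: 2*store(data, t, -2*tot)[3] > 3*mem[2] + val ∧ g = -1
Before data[val + 2] := val - 4: 2*store(store(data, val + 2, val - 4), t, -2*tot)[3] > 3*mem[2] + val ∧ g = -1
Before data[val + 3] := t + 7: 2*store(store(store(data, val + 3, t + 7), val + 2, val - 4), t, -2*tot)[3] > 3*mem[2] + val ∧ g = -1
Answer: WP = 2*store(store(store(data, val + 3, t + 7), val + 2, val - 4), t, -2*tot)[3] > 3*mem[2] + val ∧ g = -1


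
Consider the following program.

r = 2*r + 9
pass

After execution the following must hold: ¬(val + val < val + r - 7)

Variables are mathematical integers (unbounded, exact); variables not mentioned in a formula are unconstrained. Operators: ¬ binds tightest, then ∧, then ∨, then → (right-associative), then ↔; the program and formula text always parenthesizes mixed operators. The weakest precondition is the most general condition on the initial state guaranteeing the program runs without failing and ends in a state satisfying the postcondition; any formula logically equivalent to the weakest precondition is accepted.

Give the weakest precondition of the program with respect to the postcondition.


Working backward. After the program, the postcondition ¬(val + val < val + r - 7) must hold; in canonical form it is ¬(val < r - 7).
Before skip: ¬(val < r - 7)
Before r := 2*r + 9: ¬(val < 2*r + 2)
Answer: WP = ¬(val < 2*r + 2)


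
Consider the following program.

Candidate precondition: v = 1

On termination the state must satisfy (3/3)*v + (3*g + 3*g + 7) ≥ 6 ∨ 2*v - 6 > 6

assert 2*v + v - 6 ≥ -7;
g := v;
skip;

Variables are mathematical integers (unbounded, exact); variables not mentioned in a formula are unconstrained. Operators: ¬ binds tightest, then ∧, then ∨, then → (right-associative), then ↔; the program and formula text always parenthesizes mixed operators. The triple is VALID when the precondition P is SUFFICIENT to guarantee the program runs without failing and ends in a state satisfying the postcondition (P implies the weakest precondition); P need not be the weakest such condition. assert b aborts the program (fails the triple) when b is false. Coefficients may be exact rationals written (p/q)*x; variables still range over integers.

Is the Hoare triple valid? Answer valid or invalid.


Working backward. After the program, the postcondition (3/3)*v + (3*g + 3*g + 7) ≥ 6 ∨ 2*v - 6 > 6 must hold; in canonical form it is 6*g + v ≥ -1 ∨ 2*v > 12.
Before skip: 6*g + v ≥ -1 ∨ 2*v > 12
Before g := v: 7*v ≥ -1 ∨ 2*v > 12
Before assert 2*v + v - 6 ≥ -7: 3*v ≥ -1 ∧ (7*v ≥ -1 ∨ 2*v > 12)
The weakest precondition is 3*v ≥ -1 ∧ (7*v ≥ -1 ∨ 2*v > 12).
Check whether v = 1 implies it.
Every state satisfying the precondition satisfies the weakest precondition: the implication holds.
Answer: valid


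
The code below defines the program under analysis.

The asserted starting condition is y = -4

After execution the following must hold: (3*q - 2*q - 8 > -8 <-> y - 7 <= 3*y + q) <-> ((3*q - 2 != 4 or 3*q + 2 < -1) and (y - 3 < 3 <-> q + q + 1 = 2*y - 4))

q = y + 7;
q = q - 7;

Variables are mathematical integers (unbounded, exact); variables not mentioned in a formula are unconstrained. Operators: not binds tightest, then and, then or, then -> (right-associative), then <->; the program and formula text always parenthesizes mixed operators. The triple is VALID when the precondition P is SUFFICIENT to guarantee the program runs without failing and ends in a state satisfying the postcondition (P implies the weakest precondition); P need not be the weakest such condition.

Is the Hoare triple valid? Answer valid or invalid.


Working backward. After the program, the postcondition (3*q - 2*q - 8 > -8 <-> y - 7 <= 3*y + q) <-> ((3*q - 2 != 4 or 3*q + 2 < -1) and (y - 3 < 3 <-> q + q + 1 = 2*y - 4)) must hold; in canonical form it is (q > 0 <-> q + 2*y >= -7) <-> ((3*q != 6 or 3*q < -3) and (y < 6 <-> 2*q = 2*y - 5)).
Before q := q - 7: (q > 7 <-> q + 2*y >= 0) <-> ((3*q != 27 or 3*q < 18) and (y < 6 <-> 2*q = 2*y + 9))
Before q := y + 7: (y > 0 <-> 3*y >= -7) <-> ((3*y != 6 or 3*y < -3) and (not (y < 6)))
The weakest precondition is (y > 0 <-> 3*y >= -7) <-> ((3*y != 6 or 3*y < -3) and (not (y < 6))).
Check whether y = -4 implies it.
Countermodel: at the initial state y = -4, the precondition holds but the weakest precondition fails.
Answer: invalid


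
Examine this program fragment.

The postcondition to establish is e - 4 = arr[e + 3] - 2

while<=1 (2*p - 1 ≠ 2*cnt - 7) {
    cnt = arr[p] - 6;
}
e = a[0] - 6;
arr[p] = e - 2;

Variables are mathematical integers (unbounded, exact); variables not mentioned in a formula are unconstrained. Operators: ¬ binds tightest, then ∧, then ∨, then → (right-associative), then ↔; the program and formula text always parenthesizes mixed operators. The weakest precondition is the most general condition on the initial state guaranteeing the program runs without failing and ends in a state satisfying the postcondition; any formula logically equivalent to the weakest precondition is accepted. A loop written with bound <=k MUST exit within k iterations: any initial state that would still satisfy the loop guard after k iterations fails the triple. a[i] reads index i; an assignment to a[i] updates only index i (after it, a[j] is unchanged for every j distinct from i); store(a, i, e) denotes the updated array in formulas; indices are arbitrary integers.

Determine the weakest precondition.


Working backward. After the program, the postcondition e - 4 = arr[e + 3] - 2 must hold; in canonical form it is e = arr[e + 3] + 2.
Before arr[p] := e - 2: e = store(arr, p, e - 2)[e + 3] + 2
Before e := a[0] - 6: a[0] = store(arr, p, a[0] - 8)[a[0] - 3] + 8
Before the loop (bound <=1), unroll the exhaustion recursion (WP_0 = exit-now case; WP_j = one more guarded iteration, up to j = 1):
  WP_0: (¬(2*p ≠ 2*cnt - 6)) ∧ a[0] = store(arr, p, a[0] - 8)[a[0] - 3] + 8
  WP_1: (2*p ≠ 2*cnt - 6 → ((¬(2*p ≠ 2*arr[p] - 18)) ∧ a[0] = store(arr, p, a[0] - 8)[a[0] - 3] + 8)) ∧ ((¬(2*p ≠ 2*cnt - 6)) → a[0] = store(arr, p, a[0] - 8)[a[0] - 3] + 8)
So before the loop: (2*p ≠ 2*cnt - 6 → ((¬(2*p ≠ 2*arr[p] - 18)) ∧ a[0] = store(arr, p, a[0] - 8)[a[0] - 3] + 8)) ∧ ((¬(2*p ≠ 2*cnt - 6)) → a[0] = store(arr, p, a[0] - 8)[a[0] - 3] + 8)
Answer: WP = (2*p ≠ 2*cnt - 6 → ((¬(2*p ≠ 2*arr[p] - 18)) ∧ a[0] = store(arr, p, a[0] - 8)[a[0] - 3] + 8)) ∧ ((¬(2*p ≠ 2*cnt - 6)) → a[0] = store(arr, p, a[0] - 8)[a[0] - 3] + 8)


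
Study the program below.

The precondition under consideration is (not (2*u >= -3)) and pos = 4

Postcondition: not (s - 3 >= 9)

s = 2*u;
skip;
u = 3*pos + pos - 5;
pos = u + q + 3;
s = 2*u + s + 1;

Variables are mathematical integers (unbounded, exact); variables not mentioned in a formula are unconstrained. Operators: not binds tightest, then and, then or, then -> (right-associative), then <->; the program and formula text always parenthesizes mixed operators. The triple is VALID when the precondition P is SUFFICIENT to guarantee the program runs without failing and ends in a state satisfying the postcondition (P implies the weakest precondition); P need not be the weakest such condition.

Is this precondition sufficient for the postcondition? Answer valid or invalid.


Working backward. After the program, the postcondition not (s - 3 >= 9) must hold; in canonical form it is not (s >= 12).
Before s := 2*u + s + 1: not (s + 2*u >= 11)
Before pos := u + q + 3: not (s + 2*u >= 11)
Before u := 3*pos + pos - 5: not (8*pos + s >= 21)
Before skip: not (8*pos + s >= 21)
Before s := 2*u: not (8*pos + 2*u >= 21)
The weakest precondition is not (8*pos + 2*u >= 21).
Check whether (not (2*u >= -3)) and pos = 4 implies it.
Countermodel: at the initial state pos = 4, u = -5, the precondition holds but the weakest precondition fails.
Answer: invalid


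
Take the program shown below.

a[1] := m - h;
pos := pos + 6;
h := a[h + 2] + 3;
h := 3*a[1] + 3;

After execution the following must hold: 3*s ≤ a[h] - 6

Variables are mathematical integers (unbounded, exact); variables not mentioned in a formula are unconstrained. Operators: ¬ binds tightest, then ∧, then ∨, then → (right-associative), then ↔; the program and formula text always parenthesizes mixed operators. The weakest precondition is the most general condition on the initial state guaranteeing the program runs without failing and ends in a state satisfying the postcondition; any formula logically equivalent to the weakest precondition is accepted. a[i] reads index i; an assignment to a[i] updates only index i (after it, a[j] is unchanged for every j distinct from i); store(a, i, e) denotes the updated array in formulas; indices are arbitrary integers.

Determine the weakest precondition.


Working backward. After the program, 3*s ≤ a[h] - 6 must hold.
Before h := 3*a[1] + 3: 3*s ≤ a[3*a[1] + 3] - 6
Before h := a[h + 2] + 3: 3*s ≤ a[3*a[1] + 3] - 6
Before pos := pos + 6: 3*s ≤ a[3*a[1] + 3] - 6
Before a[1] := m - h: 3*s ≤ store(a, 1, -h + m)[-3*h + 3*m + 3] - 6
Answer: WP = 3*s ≤ store(a, 1, -h + m)[-3*h + 3*m + 3] - 6


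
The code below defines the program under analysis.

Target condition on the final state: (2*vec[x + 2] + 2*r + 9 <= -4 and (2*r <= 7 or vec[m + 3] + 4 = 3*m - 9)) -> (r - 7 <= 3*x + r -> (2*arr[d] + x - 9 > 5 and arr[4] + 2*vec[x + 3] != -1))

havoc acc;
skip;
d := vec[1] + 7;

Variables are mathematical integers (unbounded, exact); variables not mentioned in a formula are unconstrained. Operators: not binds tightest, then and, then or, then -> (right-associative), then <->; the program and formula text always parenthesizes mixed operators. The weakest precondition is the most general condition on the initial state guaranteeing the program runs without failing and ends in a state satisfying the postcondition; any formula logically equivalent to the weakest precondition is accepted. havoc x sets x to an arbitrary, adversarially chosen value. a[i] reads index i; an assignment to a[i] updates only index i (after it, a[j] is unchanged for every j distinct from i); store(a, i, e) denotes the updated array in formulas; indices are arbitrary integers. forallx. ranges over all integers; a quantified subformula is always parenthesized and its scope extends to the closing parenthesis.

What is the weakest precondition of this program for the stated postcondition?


Working backward. After the program, the postcondition (2*vec[x + 2] + 2*r + 9 <= -4 and (2*r <= 7 or vec[m + 3] + 4 = 3*m - 9)) -> (r - 7 <= 3*x + r -> (2*arr[d] + x - 9 > 5 and arr[4] + 2*vec[x + 3] != -1)) must hold; in canonical form it is (2*vec[x + 2] + 2*r <= -13 and (2*r <= 7 or vec[m + 3] = 3*m - 13)) -> (3*x >= -7 -> (2*arr[d] + x > 14 and arr[4] + 2*vec[x + 3] != -1)).
Before d := vec[1] + 7: (2*vec[x + 2] + 2*r <= -13 and (2*r <= 7 or vec[m + 3] = 3*m - 13)) -> (3*x >= -7 -> (2*arr[vec[1] + 7] + x > 14 and arr[4] + 2*vec[x + 3] != -1))
Before skip: (2*vec[x + 2] + 2*r <= -13 and (2*r <= 7 or vec[m + 3] = 3*m - 13)) -> (3*x >= -7 -> (2*arr[vec[1] + 7] + x > 14 and arr[4] + 2*vec[x + 3] != -1))
Before havoc acc: (2*vec[x + 2] + 2*r <= -13 and (2*r <= 7 or vec[m + 3] = 3*m - 13)) -> (3*x >= -7 -> (2*arr[vec[1] + 7] + x > 14 and arr[4] + 2*vec[x + 3] != -1))
Answer: WP = (2*vec[x + 2] + 2*r <= -13 and (2*r <= 7 or vec[m + 3] = 3*m - 13)) -> (3*x >= -7 -> (2*arr[vec[1] + 7] + x > 14 and arr[4] + 2*vec[x + 3] != -1))


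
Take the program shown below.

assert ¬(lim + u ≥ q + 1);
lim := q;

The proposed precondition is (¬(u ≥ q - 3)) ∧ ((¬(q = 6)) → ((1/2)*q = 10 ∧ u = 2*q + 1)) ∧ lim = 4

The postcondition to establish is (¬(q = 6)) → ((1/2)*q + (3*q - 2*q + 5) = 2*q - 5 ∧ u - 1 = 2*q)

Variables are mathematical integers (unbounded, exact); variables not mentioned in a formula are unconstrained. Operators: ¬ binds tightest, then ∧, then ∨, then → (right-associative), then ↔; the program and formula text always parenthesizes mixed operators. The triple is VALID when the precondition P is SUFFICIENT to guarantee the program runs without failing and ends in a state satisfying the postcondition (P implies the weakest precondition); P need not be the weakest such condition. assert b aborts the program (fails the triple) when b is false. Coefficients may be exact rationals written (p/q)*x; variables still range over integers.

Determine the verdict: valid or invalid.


Working backward. After the program, the postcondition (¬(q = 6)) → ((1/2)*q + (3*q - 2*q + 5) = 2*q - 5 ∧ u - 1 = 2*q) must hold; in canonical form it is (¬(q = 6)) → ((1/2)*q = 10 ∧ u = 2*q + 1).
Before lim := q: (¬(q = 6)) → ((1/2)*q = 10 ∧ u = 2*q + 1)
Before assert ¬(lim + u ≥ q + 1): (¬(lim + u ≥ q + 1)) ∧ ((¬(q = 6)) → ((1/2)*q = 10 ∧ u = 2*q + 1))
The weakest precondition is (¬(lim + u ≥ q + 1)) ∧ ((¬(q = 6)) → ((1/2)*q = 10 ∧ u = 2*q + 1)).
Check whether (¬(u ≥ q - 3)) ∧ ((¬(q = 6)) → ((1/2)*q = 10 ∧ u = 2*q + 1)) ∧ lim = 4 implies it.
Every state satisfying the precondition satisfies the weakest precondition: the implication holds.
Answer: valid


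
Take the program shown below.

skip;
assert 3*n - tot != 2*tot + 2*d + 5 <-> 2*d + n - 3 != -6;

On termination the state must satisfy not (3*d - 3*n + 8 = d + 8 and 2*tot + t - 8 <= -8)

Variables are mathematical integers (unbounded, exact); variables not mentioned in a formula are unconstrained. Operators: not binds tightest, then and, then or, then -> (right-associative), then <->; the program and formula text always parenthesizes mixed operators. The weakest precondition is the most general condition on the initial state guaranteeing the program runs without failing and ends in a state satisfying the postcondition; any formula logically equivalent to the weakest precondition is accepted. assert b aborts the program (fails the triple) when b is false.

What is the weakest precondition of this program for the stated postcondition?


Working backward. After the program, the postcondition not (3*d - 3*n + 8 = d + 8 and 2*tot + t - 8 <= -8) must hold; in canonical form it is not (2*d = 3*n and t + 2*tot <= 0).
Before assert 3*n - tot != 2*tot + 2*d + 5 <-> 2*d + n - 3 != -6: (3*n != 2*d + 3*tot + 5 <-> 2*d + n != -3) and (not (2*d = 3*n and t + 2*tot <= 0))
Before skip: (3*n != 2*d + 3*tot + 5 <-> 2*d + n != -3) and (not (2*d = 3*n and t + 2*tot <= 0))
Answer: WP = (3*n != 2*d + 3*tot + 5 <-> 2*d + n != -3) and (not (2*d = 3*n and t + 2*tot <= 0))


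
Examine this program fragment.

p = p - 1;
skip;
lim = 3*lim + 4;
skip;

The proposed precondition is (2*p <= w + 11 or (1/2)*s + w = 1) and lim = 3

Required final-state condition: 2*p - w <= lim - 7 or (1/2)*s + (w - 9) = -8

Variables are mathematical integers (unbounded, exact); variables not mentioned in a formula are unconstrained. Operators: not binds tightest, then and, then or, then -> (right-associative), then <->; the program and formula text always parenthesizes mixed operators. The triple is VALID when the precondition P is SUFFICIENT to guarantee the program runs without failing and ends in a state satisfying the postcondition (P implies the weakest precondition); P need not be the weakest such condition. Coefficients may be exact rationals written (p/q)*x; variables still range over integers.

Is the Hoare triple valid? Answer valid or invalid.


Working backward. After the program, the postcondition 2*p - w <= lim - 7 or (1/2)*s + (w - 9) = -8 must hold; in canonical form it is 2*p <= lim + w - 7 or (1/2)*s + w = 1.
Before skip: 2*p <= lim + w - 7 or (1/2)*s + w = 1
Before lim := 3*lim + 4: 2*p <= 3*lim + w - 3 or (1/2)*s + w = 1
Before skip: 2*p <= 3*lim + w - 3 or (1/2)*s + w = 1
Before p := p - 1: 2*p <= 3*lim + w - 1 or (1/2)*s + w = 1
The weakest precondition is 2*p <= 3*lim + w - 1 or (1/2)*s + w = 1.
Check whether (2*p <= w + 11 or (1/2)*s + w = 1) and lim = 3 implies it.
Countermodel: at the initial state lim = 3, p = 5, s = 1, w = 1, the precondition holds but the weakest precondition fails.
Answer: invalid


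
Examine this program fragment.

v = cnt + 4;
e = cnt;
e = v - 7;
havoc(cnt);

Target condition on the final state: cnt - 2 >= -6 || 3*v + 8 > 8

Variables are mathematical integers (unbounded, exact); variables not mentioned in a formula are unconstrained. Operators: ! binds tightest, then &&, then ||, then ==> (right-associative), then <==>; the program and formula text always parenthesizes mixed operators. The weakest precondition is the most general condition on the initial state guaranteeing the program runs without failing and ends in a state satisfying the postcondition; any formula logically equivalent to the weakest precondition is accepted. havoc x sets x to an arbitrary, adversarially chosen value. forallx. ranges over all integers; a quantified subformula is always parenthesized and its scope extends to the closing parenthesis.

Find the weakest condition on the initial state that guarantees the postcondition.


Working backward. After the program, the postcondition cnt - 2 >= -6 || 3*v + 8 > 8 must hold; in canonical form it is cnt >= -4 || 3*v > 0.
Before havoc cnt: forall cnt_1. (cnt_1 >= -4 || 3*v > 0)
Before e := v - 7: forall cnt_1. (cnt_1 >= -4 || 3*v > 0)
Before e := cnt: forall cnt_1. (cnt_1 >= -4 || 3*v > 0)
Before v := cnt + 4: forall cnt_1. (cnt_1 >= -4 || 3*cnt > -12)
Answer: WP = forall cnt_1. (cnt_1 >= -4 || 3*cnt > -12)


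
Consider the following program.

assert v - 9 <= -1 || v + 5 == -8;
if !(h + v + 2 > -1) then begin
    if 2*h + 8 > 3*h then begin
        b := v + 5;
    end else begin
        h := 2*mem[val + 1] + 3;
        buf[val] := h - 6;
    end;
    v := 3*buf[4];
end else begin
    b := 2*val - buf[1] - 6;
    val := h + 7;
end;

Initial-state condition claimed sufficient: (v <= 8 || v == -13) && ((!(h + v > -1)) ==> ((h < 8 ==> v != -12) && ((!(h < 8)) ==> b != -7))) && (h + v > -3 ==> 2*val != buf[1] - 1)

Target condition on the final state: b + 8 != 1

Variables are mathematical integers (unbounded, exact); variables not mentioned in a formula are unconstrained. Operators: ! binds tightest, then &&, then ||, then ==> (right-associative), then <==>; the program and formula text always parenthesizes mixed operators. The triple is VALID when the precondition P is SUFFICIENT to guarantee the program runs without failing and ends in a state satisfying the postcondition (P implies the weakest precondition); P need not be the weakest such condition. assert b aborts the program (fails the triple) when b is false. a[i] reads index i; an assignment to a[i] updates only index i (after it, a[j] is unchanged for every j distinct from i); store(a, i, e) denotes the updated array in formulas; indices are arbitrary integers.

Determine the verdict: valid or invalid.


Working backward. After the program, the postcondition b + 8 != 1 must hold; in canonical form it is b != -7.
Then branch requires (h < 8 ==> v != -12) && ((!(h < 8)) ==> b != -7); else branch requires 2*val != buf[1] - 1.
Before the if: ((!(h + v > -3)) ==> ((h < 8 ==> v != -12) && ((!(h < 8)) ==> b != -7))) && (h + v > -3 ==> 2*val != buf[1] - 1)
Before assert v - 9 <= -1 || v + 5 == -8: (v <= 8 || v == -13) && ((!(h + v > -3)) ==> ((h < 8 ==> v != -12) && ((!(h < 8)) ==> b != -7))) && (h + v > -3 ==> 2*val != buf[1] - 1)
The weakest precondition is (v <= 8 || v == -13) && ((!(h + v > -3)) ==> ((h < 8 ==> v != -12) && ((!(h < 8)) ==> b != -7))) && (h + v > -3 ==> 2*val != buf[1] - 1).
Check whether (v <= 8 || v == -13) && ((!(h + v > -1)) ==> ((h < 8 ==> v != -12) && ((!(h < 8)) ==> b != -7))) && (h + v > -3 ==> 2*val != buf[1] - 1) implies it.
Every state satisfying the precondition satisfies the weakest precondition: the implication holds.
Answer: valid


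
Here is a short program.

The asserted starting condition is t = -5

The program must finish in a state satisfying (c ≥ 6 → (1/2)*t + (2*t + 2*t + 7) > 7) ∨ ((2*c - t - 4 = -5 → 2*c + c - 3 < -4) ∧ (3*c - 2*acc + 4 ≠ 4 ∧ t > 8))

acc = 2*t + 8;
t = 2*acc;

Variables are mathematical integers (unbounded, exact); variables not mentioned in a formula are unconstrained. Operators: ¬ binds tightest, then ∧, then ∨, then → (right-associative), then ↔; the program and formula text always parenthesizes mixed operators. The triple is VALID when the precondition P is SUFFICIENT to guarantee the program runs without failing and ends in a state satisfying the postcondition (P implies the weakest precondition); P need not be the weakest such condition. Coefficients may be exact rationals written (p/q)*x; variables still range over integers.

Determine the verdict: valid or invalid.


Working backward. After the program, the postcondition (c ≥ 6 → (1/2)*t + (2*t + 2*t + 7) > 7) ∨ ((2*c - t - 4 = -5 → 2*c + c - 3 < -4) ∧ (3*c - 2*acc + 4 ≠ 4 ∧ t > 8)) must hold; in canonical form it is (c ≥ 6 → (9/2)*t > 0) ∨ ((2*c = t - 1 → 3*c < -1) ∧ 3*c ≠ 2*acc ∧ t > 8).
Before t := 2*acc: (c ≥ 6 → 9*acc > 0) ∨ ((2*c = 2*acc - 1 → 3*c < -1) ∧ 3*c ≠ 2*acc ∧ 2*acc > 8)
Before acc := 2*t + 8: (c ≥ 6 → 18*t > -72) ∨ ((2*c = 4*t + 15 → 3*c < -1) ∧ 3*c ≠ 4*t + 16 ∧ 4*t > -8)
The weakest precondition is (c ≥ 6 → 18*t > -72) ∨ ((2*c = 4*t + 15 → 3*c < -1) ∧ 3*c ≠ 4*t + 16 ∧ 4*t > -8).
Check whether t = -5 implies it.
Countermodel: at the initial state c = 6, t = -5, the precondition holds but the weakest precondition fails.
Answer: invalid
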